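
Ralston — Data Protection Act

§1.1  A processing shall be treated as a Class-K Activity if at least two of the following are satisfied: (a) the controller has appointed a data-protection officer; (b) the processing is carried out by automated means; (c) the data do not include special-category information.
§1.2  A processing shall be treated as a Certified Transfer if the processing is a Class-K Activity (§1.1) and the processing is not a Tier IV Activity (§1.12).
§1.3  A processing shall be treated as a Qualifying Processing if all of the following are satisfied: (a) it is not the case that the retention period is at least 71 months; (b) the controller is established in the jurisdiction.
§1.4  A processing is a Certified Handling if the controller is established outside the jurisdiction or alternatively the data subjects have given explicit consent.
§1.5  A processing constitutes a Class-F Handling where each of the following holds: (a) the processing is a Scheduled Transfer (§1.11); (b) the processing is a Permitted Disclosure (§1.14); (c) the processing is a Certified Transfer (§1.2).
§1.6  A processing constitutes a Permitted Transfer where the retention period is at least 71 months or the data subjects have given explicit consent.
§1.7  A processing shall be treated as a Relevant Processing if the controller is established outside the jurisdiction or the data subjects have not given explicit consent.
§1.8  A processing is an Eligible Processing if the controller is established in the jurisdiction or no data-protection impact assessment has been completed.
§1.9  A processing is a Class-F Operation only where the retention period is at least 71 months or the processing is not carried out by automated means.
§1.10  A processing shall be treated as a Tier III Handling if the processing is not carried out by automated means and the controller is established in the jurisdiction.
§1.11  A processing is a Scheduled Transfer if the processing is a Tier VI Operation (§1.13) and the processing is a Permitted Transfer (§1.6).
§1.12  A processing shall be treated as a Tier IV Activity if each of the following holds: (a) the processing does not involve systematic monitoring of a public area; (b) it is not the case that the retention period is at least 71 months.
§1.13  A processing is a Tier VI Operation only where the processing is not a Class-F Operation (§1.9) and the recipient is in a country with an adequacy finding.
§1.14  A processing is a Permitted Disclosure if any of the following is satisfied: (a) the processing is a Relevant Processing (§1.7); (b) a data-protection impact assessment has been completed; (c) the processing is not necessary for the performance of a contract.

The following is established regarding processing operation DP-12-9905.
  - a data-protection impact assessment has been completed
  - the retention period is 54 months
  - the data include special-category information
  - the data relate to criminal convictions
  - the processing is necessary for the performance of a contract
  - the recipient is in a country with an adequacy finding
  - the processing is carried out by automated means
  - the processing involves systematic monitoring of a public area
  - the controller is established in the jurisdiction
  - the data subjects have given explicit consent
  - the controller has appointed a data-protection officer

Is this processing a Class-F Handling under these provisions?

§1.9 — Class-F Operation: [retention period: 54 months ≥ 71 months? no] OR [the processing is not carried out by automated means? no] → not satisfied.
§1.13 — Tier VI Operation: [not a Class-F Operation (§1.9)? yes] AND [the recipient is in a country with an adequacy finding? yes] → satisfied.
§1.6 — Permitted Transfer: [retention period: 54 months ≥ 71 months? no] OR [the data subjects have given explicit consent? yes] → satisfied.
§1.11 — Scheduled Transfer: [Tier VI Operation (§1.13)? yes] AND [Permitted Transfer (§1.6)? yes] → satisfied.
§1.7 — Relevant Processing: [the controller is established outside the jurisdiction? no] OR [the data subjects have not given explicit consent? no] → not satisfied.
§1.14 — Permitted Disclosure: [Relevant Processing (§1.7)? no] OR [a data-protection impact assessment has been completed? yes] OR [the processing is not necessary for the performance of a contract? no] → satisfied.
§1.1 — Class-K Activity: the controller has appointed a data-protection officer? yes; the processing is carried out by automated means? yes; the data do not include special-category information? no — 2 of 3 hold (need ≥2) → satisfied.
§1.12 — Tier IV Activity: [the processing does not involve systematic monitoring of a public area? no] AND [retention period: 54 months ≥ 71 months? no, so negated condition yes] → not satisfied.
§1.2 — Certified Transfer: [Class-K Activity (§1.1)? yes] AND [not a Tier IV Activity (§1.12)? yes] → satisfied.
§1.5 — Class-F Handling: [Scheduled Transfer (§1.11)? yes] AND [Permitted Disclosure (§1.14)? yes] AND [Certified Transfer (§1.2)? yes] → satisfied.

Yes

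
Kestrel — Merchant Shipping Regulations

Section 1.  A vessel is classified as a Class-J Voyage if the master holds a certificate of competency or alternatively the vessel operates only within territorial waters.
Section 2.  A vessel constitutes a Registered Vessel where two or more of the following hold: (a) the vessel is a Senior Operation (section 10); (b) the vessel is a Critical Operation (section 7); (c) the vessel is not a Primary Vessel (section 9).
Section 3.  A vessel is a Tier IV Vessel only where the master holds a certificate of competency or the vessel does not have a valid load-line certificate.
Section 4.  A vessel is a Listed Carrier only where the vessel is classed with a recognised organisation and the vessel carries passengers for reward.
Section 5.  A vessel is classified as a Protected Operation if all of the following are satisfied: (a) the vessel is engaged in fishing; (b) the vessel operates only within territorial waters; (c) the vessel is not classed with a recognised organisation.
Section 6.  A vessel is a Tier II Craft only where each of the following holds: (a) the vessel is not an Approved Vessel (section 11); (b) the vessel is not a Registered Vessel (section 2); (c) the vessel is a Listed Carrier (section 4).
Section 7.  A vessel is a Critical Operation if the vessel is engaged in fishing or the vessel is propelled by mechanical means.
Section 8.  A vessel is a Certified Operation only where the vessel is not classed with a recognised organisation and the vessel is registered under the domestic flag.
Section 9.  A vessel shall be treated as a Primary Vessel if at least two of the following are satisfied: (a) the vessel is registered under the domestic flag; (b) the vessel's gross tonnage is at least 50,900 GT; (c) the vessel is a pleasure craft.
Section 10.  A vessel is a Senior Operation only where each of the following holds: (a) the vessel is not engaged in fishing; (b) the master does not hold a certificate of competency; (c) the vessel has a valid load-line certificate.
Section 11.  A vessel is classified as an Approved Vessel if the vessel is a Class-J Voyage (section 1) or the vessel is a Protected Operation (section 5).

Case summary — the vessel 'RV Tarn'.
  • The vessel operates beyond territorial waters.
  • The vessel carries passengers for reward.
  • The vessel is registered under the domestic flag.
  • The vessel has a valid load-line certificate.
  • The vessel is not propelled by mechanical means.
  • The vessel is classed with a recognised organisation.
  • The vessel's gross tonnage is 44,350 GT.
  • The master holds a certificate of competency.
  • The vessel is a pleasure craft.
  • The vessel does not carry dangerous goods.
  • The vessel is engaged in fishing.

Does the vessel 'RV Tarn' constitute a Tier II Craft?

section 1 — Class-J Voyage: [the master holds a certificate of competency? yes] OR [the vessel operates only within territorial waters? no] → satisfied.
section 5 — Protected Operation: [the vessel is engaged in fishing? yes] AND [the vessel operates only within territorial waters? no] AND [the vessel is not classed with a recognised organisation? no] → not satisfied.
section 11 — Approved Vessel: [Class-J Voyage (section 1)? yes] OR [Protected Operation (section 5)? no] → satisfied.
section 10 — Senior Operation: [the vessel is not engaged in fishing? no] AND [the master does not hold a certificate of competency? no] AND [the vessel has a valid load-line certificate? yes] → not satisfied.
section 7 — Critical Operation: [the vessel is engaged in fishing? yes] OR [the vessel is propelled by mechanical means? no] → satisfied.
section 9 — Primary Vessel: the vessel is registered under the domestic flag? yes; vessel's gross tonnage: 44,350 GT ≥ 50,900 GT? no; the vessel is a pleasure craft? yes — 2 of 3 hold (need ≥2) → satisfied.
section 2 — Registered Vessel: Senior Operation (section 10)? no; Critical Operation (section 7)? yes; not a Primary Vessel (section 9)? no — 1 of 3 hold (need ≥2) → not satisfied.
section 4 — Listed Carrier: [the vessel is classed with a recognised organisation? yes] AND [the vessel carries passengers for reward? yes] → satisfied.
section 6 — Tier II Craft: [not an Approved Vessel (section 11)? no] AND [not a Registered Vessel (section 2)? yes] AND [Listed Carrier (section 4)? yes] → not satisfied.

No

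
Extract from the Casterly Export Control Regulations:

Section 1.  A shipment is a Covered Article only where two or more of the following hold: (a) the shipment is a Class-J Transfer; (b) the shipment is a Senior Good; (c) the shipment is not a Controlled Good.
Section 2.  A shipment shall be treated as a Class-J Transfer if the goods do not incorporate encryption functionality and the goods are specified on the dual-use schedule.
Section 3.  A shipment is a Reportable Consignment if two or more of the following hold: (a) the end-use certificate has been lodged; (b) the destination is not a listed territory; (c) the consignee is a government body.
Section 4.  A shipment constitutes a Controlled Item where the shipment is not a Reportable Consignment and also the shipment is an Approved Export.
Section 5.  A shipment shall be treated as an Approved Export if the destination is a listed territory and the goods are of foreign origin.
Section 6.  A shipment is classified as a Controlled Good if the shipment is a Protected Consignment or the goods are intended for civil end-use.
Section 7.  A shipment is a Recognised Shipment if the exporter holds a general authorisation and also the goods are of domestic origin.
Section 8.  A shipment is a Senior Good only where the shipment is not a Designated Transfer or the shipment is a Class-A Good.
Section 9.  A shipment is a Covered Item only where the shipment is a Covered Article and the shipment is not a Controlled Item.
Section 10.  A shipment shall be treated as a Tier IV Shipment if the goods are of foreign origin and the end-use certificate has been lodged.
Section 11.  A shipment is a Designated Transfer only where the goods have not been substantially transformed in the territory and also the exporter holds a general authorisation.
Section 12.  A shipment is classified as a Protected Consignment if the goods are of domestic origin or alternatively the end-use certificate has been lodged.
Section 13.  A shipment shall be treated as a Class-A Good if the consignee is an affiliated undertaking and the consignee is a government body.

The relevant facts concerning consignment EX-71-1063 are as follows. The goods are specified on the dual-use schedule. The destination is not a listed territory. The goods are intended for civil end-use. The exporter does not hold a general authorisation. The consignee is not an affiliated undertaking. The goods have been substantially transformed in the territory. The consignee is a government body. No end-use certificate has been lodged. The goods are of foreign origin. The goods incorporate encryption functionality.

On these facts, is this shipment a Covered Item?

section 2 — Class-J Transfer: [the goods do not incorporate encryption functionality? no] AND [the goods are specified on the dual-use schedule? yes] → not satisfied.
section 11 — Designated Transfer: [the goods have not been substantially transformed in the territory? no] AND [the exporter holds a general authorisation? no] → not satisfied.
section 13 — Class-A Good: [the consignee is an affiliated undertaking? no] AND [the consignee is a government body? yes] → not satisfied.
section 8 — Senior Good: [not a Designated Transfer (section 11)? yes] OR [Class-A Good (section 13)? no] → satisfied.
section 12 — Protected Consignment: [the goods are of domestic origin? no] OR [the end-use certificate has been lodged? no] → not satisfied.
section 6 — Controlled Good: [Protected Consignment (section 12)? no] OR [the goods are intended for civil end-use? yes] → satisfied.
section 1 — Covered Article: Class-J Transfer (section 2)? no; Senior Good (section 8)? yes; not a Controlled Good (section 6)? no — 1 of 3 hold (need ≥2) → not satisfied.
section 3 — Reportable Consignment: the end-use certificate has been lodged? no; the destination is not a listed territory? yes; the consignee is a government body? yes — 2 of 3 hold (need ≥2) → satisfied.
section 5 — Approved Export: [the destination is a listed territory? no] AND [the goods are of foreign origin? yes] → not satisfied.
section 4 — Controlled Item: [not a Reportable Consignment (section 3)? no] AND [Approved Export (section 5)? no] → not satisfied.
section 9 — Covered Item: [Covered Article (section 1)? no] AND [not a Controlled Item (section 4)? yes] → not satisfied.

No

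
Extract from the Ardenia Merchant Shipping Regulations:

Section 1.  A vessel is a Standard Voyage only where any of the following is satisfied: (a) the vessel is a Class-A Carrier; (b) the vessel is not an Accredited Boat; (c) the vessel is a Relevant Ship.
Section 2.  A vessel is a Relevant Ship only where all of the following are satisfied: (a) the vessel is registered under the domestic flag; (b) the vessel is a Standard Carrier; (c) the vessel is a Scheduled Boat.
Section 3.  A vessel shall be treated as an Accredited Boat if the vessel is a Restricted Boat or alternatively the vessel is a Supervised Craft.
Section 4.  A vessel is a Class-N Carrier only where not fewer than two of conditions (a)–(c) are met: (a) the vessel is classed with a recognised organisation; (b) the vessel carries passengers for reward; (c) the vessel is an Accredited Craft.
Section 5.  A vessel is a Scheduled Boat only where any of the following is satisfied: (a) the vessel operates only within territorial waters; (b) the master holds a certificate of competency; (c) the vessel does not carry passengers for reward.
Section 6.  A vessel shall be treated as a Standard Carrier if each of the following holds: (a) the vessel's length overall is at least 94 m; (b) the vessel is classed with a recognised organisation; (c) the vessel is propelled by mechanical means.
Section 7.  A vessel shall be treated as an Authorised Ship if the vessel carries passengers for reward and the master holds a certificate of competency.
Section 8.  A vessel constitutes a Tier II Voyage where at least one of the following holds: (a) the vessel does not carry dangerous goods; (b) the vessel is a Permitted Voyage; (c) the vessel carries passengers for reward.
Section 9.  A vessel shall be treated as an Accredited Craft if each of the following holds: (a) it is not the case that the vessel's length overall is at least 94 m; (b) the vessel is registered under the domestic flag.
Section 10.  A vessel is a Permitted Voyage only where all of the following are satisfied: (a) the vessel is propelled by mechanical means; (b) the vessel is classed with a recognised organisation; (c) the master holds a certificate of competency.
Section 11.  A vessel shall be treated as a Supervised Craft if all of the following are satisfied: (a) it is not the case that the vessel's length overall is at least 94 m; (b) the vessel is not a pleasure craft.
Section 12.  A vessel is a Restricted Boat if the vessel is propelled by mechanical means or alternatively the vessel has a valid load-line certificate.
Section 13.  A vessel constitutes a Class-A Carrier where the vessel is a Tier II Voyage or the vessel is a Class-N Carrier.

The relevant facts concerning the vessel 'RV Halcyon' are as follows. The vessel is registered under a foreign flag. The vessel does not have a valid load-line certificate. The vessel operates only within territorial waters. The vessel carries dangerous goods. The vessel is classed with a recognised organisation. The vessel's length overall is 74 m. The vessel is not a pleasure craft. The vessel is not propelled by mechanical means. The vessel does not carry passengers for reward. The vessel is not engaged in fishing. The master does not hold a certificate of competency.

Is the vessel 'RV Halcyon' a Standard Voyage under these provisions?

Under section 10: the vessel is propelled by mechanical means? no; and the vessel is classed with a recognised organisation? yes; and the master holds a certificate of competency? no. So the vessel is not a Permitted Voyage.
Under section 8: the vessel does not carry dangerous goods? no; or Permitted Voyage (section 10)? no; or the vessel carries passengers for reward? no. So the vessel is not a Tier II Voyage.
Under section 9: vessel's length overall: 74 m ≥ 94 m? no, so negated condition yes; and the vessel is registered under the domestic flag? no. So the vessel is not an Accredited Craft.
Under section 4: the vessel is classed with a recognised organisation? yes; the vessel carries passengers for reward? no; Accredited Craft (section 9)? no — 1 of 3 hold (need ≥2) → not satisfied.
Under section 13: Tier II Voyage (section 8)? no; or Class-N Carrier (section 4)? no. So the vessel is not a Class-A Carrier.
Under section 12: the vessel is propelled by mechanical means? no; or the vessel has a valid load-line certificate? no. So the vessel is not a Restricted Boat.
Under section 11: vessel's length overall: 74 m ≥ 94 m? no, so negated condition yes; and the vessel is not a pleasure craft? yes. So the vessel is a Supervised Craft.
Under section 3: Restricted Boat (section 12)? no; or Supervised Craft (section 11)? yes. So the vessel is an Accredited Boat.
Under section 6: vessel's length overall: 74 m ≥ 94 m? no; and the vessel is classed with a recognised organisation? yes; and the vessel is propelled by mechanical means? no. So the vessel is not a Standard Carrier.
Under section 5: the vessel operates only within territorial waters? yes; or the master holds a certificate of competency? no; or the vessel does not carry passengers for reward? yes. So the vessel is a Scheduled Boat.
Under section 2: the vessel is registered under the domestic flag? no; and Standard Carrier (section 6)? no; and Scheduled Boat (section 5)? yes. So the vessel is not a Relevant Ship.
Under section 1: Class-A Carrier (section 13)? no; or not an Accredited Boat (section 3)? no; or Relevant Ship (section 2)? no. So the vessel is not a Standard Voyage.

No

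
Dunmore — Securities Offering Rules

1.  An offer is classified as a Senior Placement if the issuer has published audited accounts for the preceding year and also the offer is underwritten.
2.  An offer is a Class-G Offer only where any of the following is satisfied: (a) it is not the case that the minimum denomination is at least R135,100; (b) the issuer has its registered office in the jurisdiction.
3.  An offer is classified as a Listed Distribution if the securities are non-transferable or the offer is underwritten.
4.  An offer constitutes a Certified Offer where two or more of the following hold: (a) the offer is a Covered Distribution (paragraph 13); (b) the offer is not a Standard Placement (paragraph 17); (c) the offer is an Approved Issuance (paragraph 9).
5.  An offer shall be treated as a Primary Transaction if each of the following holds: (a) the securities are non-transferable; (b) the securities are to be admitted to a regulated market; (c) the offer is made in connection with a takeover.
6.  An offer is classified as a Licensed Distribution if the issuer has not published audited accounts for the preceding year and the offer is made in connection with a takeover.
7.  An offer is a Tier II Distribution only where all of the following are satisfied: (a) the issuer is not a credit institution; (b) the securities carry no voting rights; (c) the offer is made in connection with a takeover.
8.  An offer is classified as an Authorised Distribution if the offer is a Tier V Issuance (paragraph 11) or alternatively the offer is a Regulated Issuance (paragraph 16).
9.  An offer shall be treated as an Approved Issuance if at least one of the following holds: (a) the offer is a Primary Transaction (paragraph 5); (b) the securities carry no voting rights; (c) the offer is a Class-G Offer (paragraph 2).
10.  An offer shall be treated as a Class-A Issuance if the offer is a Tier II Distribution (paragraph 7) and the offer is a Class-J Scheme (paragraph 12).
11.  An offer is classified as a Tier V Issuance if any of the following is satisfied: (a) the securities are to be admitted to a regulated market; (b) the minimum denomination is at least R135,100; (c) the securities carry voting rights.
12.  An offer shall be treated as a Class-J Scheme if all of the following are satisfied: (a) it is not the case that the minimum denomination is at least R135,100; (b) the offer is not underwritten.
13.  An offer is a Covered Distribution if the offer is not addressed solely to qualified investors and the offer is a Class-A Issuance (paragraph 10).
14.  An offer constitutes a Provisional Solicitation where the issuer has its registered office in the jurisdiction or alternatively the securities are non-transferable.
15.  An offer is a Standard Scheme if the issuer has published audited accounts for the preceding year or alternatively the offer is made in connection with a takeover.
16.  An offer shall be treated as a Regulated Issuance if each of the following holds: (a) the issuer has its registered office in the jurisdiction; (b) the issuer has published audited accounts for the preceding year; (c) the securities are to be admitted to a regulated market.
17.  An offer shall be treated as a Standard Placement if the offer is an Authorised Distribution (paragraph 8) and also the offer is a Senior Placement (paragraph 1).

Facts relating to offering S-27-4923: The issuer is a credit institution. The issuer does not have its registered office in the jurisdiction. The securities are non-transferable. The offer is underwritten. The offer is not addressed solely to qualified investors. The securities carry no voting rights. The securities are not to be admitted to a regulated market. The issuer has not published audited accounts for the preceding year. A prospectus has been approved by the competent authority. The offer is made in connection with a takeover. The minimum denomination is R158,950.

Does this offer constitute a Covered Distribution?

No

paragraph 7 — Tier II Distribution: [the issuer is not a credit institution? no] AND [the securities carry no voting rights? yes] AND [the offer is made in connection with a takeover? yes] → not satisfied.
paragraph 12 — Class-J Scheme: [minimum denomination: R158,950 ≥ R135,100? yes, so negated condition no] AND [the offer is not underwritten? no] → not satisfied.
paragraph 10 — Class-A Issuance: [Tier II Distribution (paragraph 7)? no] AND [Class-J Scheme (paragraph 12)? no] → not satisfied.
paragraph 13 — Covered Distribution: [the offer is not addressed solely to qualified investors? yes] AND [Class-A Issuance (paragraph 10)? no] → not satisfied.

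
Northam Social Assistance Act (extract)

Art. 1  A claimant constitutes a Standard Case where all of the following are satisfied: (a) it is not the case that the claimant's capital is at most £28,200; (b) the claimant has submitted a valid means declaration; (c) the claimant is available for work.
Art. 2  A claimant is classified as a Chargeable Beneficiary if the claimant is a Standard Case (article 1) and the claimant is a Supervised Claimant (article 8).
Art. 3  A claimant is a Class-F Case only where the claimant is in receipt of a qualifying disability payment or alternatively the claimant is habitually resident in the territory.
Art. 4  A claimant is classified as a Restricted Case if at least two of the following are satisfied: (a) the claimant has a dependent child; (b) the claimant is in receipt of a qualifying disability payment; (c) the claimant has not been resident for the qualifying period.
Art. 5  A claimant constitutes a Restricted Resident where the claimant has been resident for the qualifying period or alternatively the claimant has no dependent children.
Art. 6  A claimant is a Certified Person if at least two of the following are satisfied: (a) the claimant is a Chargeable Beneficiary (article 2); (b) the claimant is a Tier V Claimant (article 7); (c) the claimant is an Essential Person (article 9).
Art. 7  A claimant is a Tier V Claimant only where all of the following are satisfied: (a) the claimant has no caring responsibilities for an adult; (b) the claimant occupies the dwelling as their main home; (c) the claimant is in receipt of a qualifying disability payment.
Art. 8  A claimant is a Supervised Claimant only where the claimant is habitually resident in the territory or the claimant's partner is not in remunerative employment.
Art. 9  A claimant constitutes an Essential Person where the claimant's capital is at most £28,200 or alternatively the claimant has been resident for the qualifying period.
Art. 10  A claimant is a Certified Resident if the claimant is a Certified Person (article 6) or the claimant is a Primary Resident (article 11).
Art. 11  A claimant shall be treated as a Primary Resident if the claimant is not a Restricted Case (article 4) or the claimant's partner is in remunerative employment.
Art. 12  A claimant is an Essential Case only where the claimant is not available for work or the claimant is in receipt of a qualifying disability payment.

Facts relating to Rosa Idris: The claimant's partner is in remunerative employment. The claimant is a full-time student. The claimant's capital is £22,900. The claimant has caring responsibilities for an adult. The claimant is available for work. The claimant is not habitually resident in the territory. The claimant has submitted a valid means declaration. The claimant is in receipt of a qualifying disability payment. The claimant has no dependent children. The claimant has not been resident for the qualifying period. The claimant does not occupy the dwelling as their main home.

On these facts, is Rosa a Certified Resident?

Yes

Under article 1: claimant's capital: £22,900 ≤ £28,200? yes, so negated condition no; and the claimant has submitted a valid means declaration? yes; and the claimant is available for work? yes. So the claimant is not a Standard Case.
Under article 8: the claimant is habitually resident in the territory? no; or the claimant's partner is not in remunerative employment? no. So the claimant is not a Supervised Claimant.
Under article 2: Standard Case (article 1)? no; and Supervised Claimant (article 8)? no. So the claimant is not a Chargeable Beneficiary.
Under article 7: the claimant has no caring responsibilities for an adult? no; and the claimant occupies the dwelling as their main home? no; and the claimant is in receipt of a qualifying disability payment? yes. So the claimant is not a Tier V Claimant.
Under article 9: claimant's capital: £22,900 ≤ £28,200? yes; or the claimant has been resident for the qualifying period? no. So the claimant is an Essential Person.
Under article 6: Chargeable Beneficiary (article 2)? no; Tier V Claimant (article 7)? no; Essential Person (article 9)? yes — 1 of 3 hold (need ≥2) → not satisfied.
Under article 4: the claimant has a dependent child? no; the claimant is in receipt of a qualifying disability payment? yes; the claimant has not been resident for the qualifying period? yes — 2 of 3 hold (need ≥2) → satisfied.
Under article 11: not a Restricted Case (article 4)? no; or the claimant's partner is in remunerative employment? yes. So the claimant is a Primary Resident.
Under article 10: Certified Person (article 6)? no; or Primary Resident (article 11)? yes. So the claimant is a Certified Resident.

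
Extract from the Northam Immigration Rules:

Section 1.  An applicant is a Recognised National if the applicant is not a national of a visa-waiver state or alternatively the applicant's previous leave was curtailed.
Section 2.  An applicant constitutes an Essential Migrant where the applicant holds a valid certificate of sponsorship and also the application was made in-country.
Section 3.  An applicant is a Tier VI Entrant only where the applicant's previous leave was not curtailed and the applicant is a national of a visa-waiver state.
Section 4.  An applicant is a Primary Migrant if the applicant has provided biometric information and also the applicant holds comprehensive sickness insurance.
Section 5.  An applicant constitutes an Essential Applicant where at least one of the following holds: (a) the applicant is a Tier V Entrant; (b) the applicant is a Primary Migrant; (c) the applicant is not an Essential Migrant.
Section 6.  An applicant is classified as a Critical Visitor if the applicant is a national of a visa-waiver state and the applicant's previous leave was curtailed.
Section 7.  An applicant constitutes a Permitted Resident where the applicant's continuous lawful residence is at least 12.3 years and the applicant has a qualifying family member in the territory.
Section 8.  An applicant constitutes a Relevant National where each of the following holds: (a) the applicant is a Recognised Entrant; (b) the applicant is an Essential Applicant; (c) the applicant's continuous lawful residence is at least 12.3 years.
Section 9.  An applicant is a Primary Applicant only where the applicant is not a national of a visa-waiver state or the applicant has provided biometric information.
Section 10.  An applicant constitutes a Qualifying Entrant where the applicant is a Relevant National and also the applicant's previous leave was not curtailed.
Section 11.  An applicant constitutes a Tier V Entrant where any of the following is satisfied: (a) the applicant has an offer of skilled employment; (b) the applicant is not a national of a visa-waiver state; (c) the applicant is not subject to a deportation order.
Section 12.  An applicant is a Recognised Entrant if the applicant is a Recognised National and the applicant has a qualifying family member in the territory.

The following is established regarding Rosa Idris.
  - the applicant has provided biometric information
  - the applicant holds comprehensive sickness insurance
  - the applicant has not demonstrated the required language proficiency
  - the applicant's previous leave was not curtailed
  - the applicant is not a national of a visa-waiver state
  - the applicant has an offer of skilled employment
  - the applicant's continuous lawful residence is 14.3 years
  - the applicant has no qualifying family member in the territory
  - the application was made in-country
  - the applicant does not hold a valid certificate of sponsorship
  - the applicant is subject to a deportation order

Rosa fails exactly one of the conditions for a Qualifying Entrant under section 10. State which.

Relevant National

section 1 — Recognised National: [the applicant is not a national of a visa-waiver state? yes] OR [the applicant's previous leave was curtailed? no] → satisfied.
section 12 — Recognised Entrant: [Recognised National (section 1)? yes] AND [the applicant has a qualifying family member in the territory? no] → not satisfied.
section 11 — Tier V Entrant: [the applicant has an offer of skilled employment? yes] OR [the applicant is not a national of a visa-waiver state? yes] OR [the applicant is not subject to a deportation order? no] → satisfied.
section 4 — Primary Migrant: [the applicant has provided biometric information? yes] AND [the applicant holds comprehensive sickness insurance? yes] → satisfied.
section 2 — Essential Migrant: [the applicant holds a valid certificate of sponsorship? no] AND [the application was made in-country? yes] → not satisfied.
section 5 — Essential Applicant: [Tier V Entrant (section 11)? yes] OR [Primary Migrant (section 4)? yes] OR [not an Essential Migrant (section 2)? yes] → satisfied.
section 8 — Relevant National: [Recognised Entrant (section 12)? no] AND [Essential Applicant (section 5)? yes] AND [applicant's continuous lawful residence: 14.3 years ≥ 12.3 years? yes] → not satisfied.
section 10 — Qualifying Entrant: [Relevant National (section 8)? no] AND [the applicant's previous leave was not curtailed? yes] → not satisfied.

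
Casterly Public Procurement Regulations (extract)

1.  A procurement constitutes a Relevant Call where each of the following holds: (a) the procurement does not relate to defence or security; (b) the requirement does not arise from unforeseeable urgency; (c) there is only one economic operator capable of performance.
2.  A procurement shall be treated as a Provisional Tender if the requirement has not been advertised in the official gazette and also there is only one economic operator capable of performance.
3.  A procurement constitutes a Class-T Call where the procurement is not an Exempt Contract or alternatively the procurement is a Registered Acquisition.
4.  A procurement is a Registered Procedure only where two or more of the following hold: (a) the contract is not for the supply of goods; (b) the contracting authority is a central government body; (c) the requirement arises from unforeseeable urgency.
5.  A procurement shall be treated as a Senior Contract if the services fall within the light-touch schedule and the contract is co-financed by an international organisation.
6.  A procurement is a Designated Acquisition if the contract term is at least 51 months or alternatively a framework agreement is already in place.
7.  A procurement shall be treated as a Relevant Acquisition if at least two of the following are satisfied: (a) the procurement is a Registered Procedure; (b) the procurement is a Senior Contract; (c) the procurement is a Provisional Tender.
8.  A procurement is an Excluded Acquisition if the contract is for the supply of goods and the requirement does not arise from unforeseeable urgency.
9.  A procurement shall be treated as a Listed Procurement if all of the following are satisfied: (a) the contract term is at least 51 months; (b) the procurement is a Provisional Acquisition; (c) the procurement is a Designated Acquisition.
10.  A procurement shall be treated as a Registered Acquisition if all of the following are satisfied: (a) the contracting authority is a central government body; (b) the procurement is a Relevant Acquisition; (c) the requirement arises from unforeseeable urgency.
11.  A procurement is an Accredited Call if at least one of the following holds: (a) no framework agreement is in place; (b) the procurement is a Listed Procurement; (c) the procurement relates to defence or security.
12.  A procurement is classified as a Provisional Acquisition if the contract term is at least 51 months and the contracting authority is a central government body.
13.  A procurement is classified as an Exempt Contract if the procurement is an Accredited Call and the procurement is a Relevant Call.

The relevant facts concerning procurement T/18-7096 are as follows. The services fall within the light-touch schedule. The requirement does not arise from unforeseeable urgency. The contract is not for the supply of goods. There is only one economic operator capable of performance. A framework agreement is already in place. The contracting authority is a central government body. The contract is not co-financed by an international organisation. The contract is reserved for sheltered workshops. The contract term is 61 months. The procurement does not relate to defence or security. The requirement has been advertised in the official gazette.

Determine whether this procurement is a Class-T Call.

No

Under paragraph 12: contract term: 61 months ≥ 51 months? yes; and the contracting authority is a central government body? yes. So the procurement is a Provisional Acquisition.
Under paragraph 6: contract term: 61 months ≥ 51 months? yes; or a framework agreement is already in place? yes. So the procurement is a Designated Acquisition.
Under paragraph 9: contract term: 61 months ≥ 51 months? yes; and Provisional Acquisition (paragraph 12)? yes; and Designated Acquisition (paragraph 6)? yes. So the procurement is a Listed Procurement.
Under paragraph 11: no framework agreement is in place? no; or Listed Procurement (paragraph 9)? yes; or the procurement relates to defence or security? no. So the procurement is an Accredited Call.
Under paragraph 1: the procurement does not relate to defence or security? yes; and the requirement does not arise from unforeseeable urgency? yes; and there is only one economic operator capable of performance? yes. So the procurement is a Relevant Call.
Under paragraph 13: Accredited Call (paragraph 11)? yes; and Relevant Call (paragraph 1)? yes. So the procurement is an Exempt Contract.
Under paragraph 4: the contract is not for the supply of goods? yes; the contracting authority is a central government body? yes; the requirement arises from unforeseeable urgency? no — 2 of 3 hold (need ≥2) → satisfied.
Under paragraph 5: the services fall within the light-touch schedule? yes; and the contract is co-financed by an international organisation? no. So the procurement is not a Senior Contract.
Under paragraph 2: the requirement has not been advertised in the official gazette? no; and there is only one economic operator capable of performance? yes. So the procurement is not a Provisional Tender.
Under paragraph 7: Registered Procedure (paragraph 4)? yes; Senior Contract (paragraph 5)? no; Provisional Tender (paragraph 2)? no — 1 of 3 hold (need ≥2) → not satisfied.
Under paragraph 10: the contracting authority is a central government body? yes; and Relevant Acquisition (paragraph 7)? no; and the requirement arises from unforeseeable urgency? no. So the procurement is not a Registered Acquisition.
Under paragraph 3: not an Exempt Contract (paragraph 13)? no; or Registered Acquisition (paragraph 10)? no. So the procurement is not a Class-T Call.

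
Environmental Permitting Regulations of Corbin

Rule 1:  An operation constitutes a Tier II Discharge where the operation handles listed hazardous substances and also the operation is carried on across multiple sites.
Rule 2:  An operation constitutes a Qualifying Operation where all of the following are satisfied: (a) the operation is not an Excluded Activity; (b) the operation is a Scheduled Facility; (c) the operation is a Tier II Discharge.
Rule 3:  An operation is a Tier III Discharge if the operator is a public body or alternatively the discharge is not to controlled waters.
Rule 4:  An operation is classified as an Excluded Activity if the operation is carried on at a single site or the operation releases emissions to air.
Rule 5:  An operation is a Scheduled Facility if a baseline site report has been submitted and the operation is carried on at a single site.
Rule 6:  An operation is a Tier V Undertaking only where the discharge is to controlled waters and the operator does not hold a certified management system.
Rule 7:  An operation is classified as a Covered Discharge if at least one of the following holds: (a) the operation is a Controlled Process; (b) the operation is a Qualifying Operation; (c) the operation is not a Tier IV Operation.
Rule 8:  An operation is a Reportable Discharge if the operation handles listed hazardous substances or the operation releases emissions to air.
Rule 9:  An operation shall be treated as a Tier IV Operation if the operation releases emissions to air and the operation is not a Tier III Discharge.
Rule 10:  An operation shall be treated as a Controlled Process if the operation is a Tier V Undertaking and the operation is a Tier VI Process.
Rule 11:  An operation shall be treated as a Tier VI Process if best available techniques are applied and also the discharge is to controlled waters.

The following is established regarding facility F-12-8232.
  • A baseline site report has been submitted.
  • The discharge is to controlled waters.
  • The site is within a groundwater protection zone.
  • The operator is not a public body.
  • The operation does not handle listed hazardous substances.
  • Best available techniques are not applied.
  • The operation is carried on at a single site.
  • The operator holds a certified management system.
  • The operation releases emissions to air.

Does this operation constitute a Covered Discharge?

rule 6 — Tier V Undertaking: [the discharge is to controlled waters? yes] AND [the operator does not hold a certified management system? no] → not satisfied.
rule 11 — Tier VI Process: [best available techniques are applied? no] AND [the discharge is to controlled waters? yes] → not satisfied.
rule 10 — Controlled Process: [Tier V Undertaking (rule 6)? no] AND [Tier VI Process (rule 11)? no] → not satisfied.
rule 4 — Excluded Activity: [the operation is carried on at a single site? yes] OR [the operation releases emissions to air? yes] → satisfied.
rule 5 — Scheduled Facility: [a baseline site report has been submitted? yes] AND [the operation is carried on at a single site? yes] → satisfied.
rule 1 — Tier II Discharge: [the operation handles listed hazardous substances? no] AND [the operation is carried on across multiple sites? no] → not satisfied.
rule 2 — Qualifying Operation: [not an Excluded Activity (rule 4)? no] AND [Scheduled Facility (rule 5)? yes] AND [Tier II Discharge (rule 1)? no] → not satisfied.
rule 3 — Tier III Discharge: [the operator is a public body? no] OR [the discharge is not to controlled waters? no] → not satisfied.
rule 9 — Tier IV Operation: [the operation releases emissions to air? yes] AND [not a Tier III Discharge (rule 3)? yes] → satisfied.
rule 7 — Covered Discharge: [Controlled Process (rule 10)? no] OR [Qualifying Operation (rule 2)? no] OR [not a Tier IV Operation (rule 9)? no] → not satisfied.

No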